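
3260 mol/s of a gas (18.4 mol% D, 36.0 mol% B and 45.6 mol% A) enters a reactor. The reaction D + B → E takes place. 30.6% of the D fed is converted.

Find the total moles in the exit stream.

D reacted = 0.306 × 599.8 = 183.6 mol/s; ν_D = −1, so ξ = 183.6/1 = 183.6 mol/s.
Outlet amounts (n = n₀ + ν ξ):
  D: 599.8 − 1(183.6) = 416.3
  B: 1174 − 1(183.6) = 990
  E: 0 + 1(183.6) = 183.6
  A: 1487 (inert)
Total out = 416.3 + 990 + 183.6 + 1487 = 3076 mol/s.

3080 mol/s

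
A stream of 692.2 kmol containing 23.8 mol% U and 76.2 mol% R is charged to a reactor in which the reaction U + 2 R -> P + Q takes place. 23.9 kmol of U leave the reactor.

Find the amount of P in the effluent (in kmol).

For U: n = n₀ − 1ξ → 23.9 = 164.7 − 1ξ, giving ξ = 140.8 kmol.
Outlet amounts (n = n₀ + ν ξ):
  U: 164.7 − 1(140.8) = 23.9
  R: 527.5 − 2(140.8) = 245.8
  P: 0 + 1(140.8) = 140.8
  Q: 0 + 1(140.8) = 140.8

141 kmol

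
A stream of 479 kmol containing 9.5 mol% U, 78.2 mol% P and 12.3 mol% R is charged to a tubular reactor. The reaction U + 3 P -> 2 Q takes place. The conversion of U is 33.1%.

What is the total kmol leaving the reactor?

449 kmol

U reacted = 0.331 × 45.51 = 15.06 kmol; ν_U = −1, so ξ = 15.06/1 = 15.06 kmol.
Outlet amounts (n = n₀ + ν ξ):
  U: 45.51 − 1(15.06) = 30.44
  P: 374.6 − 3(15.06) = 329.4
  Q: 0 + 2(15.06) = 30.12
  R: 58.92 (inert)
Total out = 30.44 + 329.4 + 30.12 + 58.92 = 448.9 kmol.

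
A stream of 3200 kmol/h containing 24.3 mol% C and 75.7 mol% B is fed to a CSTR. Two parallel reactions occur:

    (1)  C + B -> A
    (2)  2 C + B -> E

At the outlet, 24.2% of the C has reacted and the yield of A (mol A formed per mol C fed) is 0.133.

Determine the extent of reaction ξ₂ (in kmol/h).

ξ₂ = 42.4 kmol/h

Yield of A: 1ξ₁ / 777.6 = 0.133 → ξ₁ = 103.4 kmol/h.
Conversion of C: 1ξ₁ + 2ξ₂ = 0.242 × 777.6 = 188.2 → ξ₂ = 42.38 kmol/h.
Outlet amounts (n = n₀ + Σ ν·ξ):
  C: 777.6 − 1(103.4) − 2(42.38) = 589.4
  B: 2422 − 1(103.4) − 1(42.38) = 2277
  A: 0 + 1(103.4) = 103.4
  E: 0 + 1(42.38) = 42.38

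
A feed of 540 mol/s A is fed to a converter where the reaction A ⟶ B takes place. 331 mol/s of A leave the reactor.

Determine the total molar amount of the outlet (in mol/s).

540 mol/s

For A: n = n₀ − 1ξ → 331 = 540 − 1ξ, giving ξ = 209 mol/s.
Outlet amounts (n = n₀ + ν ξ):
  A: 540 − 1(209) = 331
  B: 0 + 1(209) = 209
Total out = 331 + 209 = 540 mol/s.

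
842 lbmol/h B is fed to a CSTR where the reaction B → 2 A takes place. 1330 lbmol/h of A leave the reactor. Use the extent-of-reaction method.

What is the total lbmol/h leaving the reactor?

1510 lbmol/h

For A: n = n₀ + 2ξ → 1330 = 0 + 2ξ, giving ξ = 665 lbmol/h.
Outlet amounts (n = n₀ + ν ξ):
  B: 842 − 1(665) = 177
  A: 0 + 2(665) = 1330
Total out = 177 + 1330 = 1507 lbmol/h.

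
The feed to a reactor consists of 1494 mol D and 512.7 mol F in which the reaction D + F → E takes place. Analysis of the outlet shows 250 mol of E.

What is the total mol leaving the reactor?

1760 mol

For E: n = n₀ + 1ξ → 250 = 0 + 1ξ, giving ξ = 250 mol.
Outlet amounts (n = n₀ + ν ξ):
  D: 1494 − 1(250) = 1244
  F: 512.7 − 1(250) = 262.7
  E: 0 + 1(250) = 250
Total out = 1244 + 262.7 + 250 = 1757 mol.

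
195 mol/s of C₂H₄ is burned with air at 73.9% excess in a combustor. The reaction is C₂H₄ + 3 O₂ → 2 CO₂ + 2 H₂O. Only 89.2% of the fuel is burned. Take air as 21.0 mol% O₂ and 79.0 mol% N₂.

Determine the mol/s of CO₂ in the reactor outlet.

348 mol/s

Stoichiometric O₂ = 3 × 195 = 585 mol/s; O₂ fed = 585 × 1.739 = 1017 mol/s.
N₂ fed = 1017 × 79/21 = 3827 mol/s.
Fuel reacted = 0.892 × 195 → ξ = 173.9 mol/s.
Outlet (n = n₀ + ν ξ):
  C₂H₄: 195 − 1(173.9) = 21.06
  O₂: 1017 − 3(173.9) = 495.5
  N₂: 3827 (inert)
  CO₂: 0 + 2(173.9) = 347.9
  H₂O: 0 + 2(173.9) = 347.9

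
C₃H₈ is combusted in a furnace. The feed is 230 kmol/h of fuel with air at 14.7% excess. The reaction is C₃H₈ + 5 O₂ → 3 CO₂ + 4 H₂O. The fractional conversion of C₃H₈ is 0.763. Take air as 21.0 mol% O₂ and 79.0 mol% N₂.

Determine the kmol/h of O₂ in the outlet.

Stoichiometric O₂ = 5 × 230 = 1150 kmol/h; O₂ fed = 1150 × 1.147 = 1319 kmol/h.
N₂ fed = 1319 × 79/21 = 4962 kmol/h.
Fuel reacted = 0.763 × 230 → ξ = 175.5 kmol/h.
Outlet (n = n₀ + ν ξ):
  C₃H₈: 230 − 1(175.5) = 54.51
  O₂: 1319 − 5(175.5) = 441.6
  N₂: 4962 (inert)
  CO₂: 0 + 3(175.5) = 526.5
  H₂O: 0 + 4(175.5) = 702

442 kmol/h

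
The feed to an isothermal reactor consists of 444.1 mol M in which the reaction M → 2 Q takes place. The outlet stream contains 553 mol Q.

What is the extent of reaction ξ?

ξ = 276 mol

For Q: n = n₀ + 2ξ → 553 = 0 + 2ξ, giving ξ = 276.5 mol.
Outlet amounts (n = n₀ + ν ξ):
  M: 444.1 − 1(276.5) = 167.6
  Q: 0 + 2(276.5) = 553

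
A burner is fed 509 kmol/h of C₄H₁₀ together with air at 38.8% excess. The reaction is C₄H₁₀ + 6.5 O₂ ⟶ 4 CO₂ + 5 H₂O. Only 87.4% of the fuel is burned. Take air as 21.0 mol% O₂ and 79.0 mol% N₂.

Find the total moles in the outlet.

Stoichiometric O₂ = 6.5 × 509 = 3308 kmol/h; O₂ fed = 3308 × 1.388 = 4592 kmol/h.
N₂ fed = 4592 × 79/21 = 17280 kmol/h.
Fuel reacted = 0.874 × 509 → ξ = 444.9 kmol/h.
Outlet (n = n₀ + ν ξ):
  C₄H₁₀: 509 − 1(444.9) = 64.13
  O₂: 4592 − 6.5(444.9) = 1701
  N₂: 17280 (inert)
  CO₂: 0 + 4(444.9) = 1779
  H₂O: 0 + 5(444.9) = 2224
Total out = 64.13 + 1701 + 17280 + 1779 + 2224 = 23040 kmol/h.

23000 kmol/h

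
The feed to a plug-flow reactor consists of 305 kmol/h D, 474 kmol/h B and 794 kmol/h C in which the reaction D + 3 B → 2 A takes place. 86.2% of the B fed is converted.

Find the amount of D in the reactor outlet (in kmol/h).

169 kmol/h

B reacted = 0.862 × 474 = 408.6 kmol/h; ν_B = −3, so ξ = 408.6/3 = 136.2 kmol/h.
Outlet amounts (n = n₀ + ν ξ):
  D: 305 − 1(136.2) = 168.8
  B: 474 − 3(136.2) = 65.41
  A: 0 + 2(136.2) = 272.4
  C: 794 (inert)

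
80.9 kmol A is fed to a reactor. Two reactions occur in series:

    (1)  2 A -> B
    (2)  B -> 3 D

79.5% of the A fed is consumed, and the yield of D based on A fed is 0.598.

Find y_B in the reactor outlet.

Conversion of A: A consumed = 2ξ₁ = 0.795 × 80.9 → ξ₁ = 32.16 kmol.
Yield of D: 3ξ₂ / 80.9 = 0.598 → ξ₂ = 16.13 kmol.
Outlet amounts (n = n₀ + Σ ν·ξ):
  A: 80.9 − 2(32.16) = 16.58
  B: 0 + 1(32.16) − 1(16.13) = 16.03
  D: 0 + 3(16.13) = 48.38
Total out = 80.99 kmol; y_B = 16.03 / 80.99 = 0.1979.

0.198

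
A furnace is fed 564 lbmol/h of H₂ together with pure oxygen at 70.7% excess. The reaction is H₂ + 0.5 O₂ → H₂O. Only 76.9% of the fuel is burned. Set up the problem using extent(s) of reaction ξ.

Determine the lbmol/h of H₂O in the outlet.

434 lbmol/h

Stoichiometric O₂ = 0.5 × 564 = 282 lbmol/h; O₂ fed = 282 × 1.707 = 481.4 lbmol/h.
Fuel reacted = 0.769 × 564 → ξ = 433.7 lbmol/h.
Outlet (n = n₀ + ν ξ):
  H₂: 564 − 1(433.7) = 130.3
  O₂: 481.4 − 0.5(433.7) = 264.5
  H₂O: 0 + 1(433.7) = 433.7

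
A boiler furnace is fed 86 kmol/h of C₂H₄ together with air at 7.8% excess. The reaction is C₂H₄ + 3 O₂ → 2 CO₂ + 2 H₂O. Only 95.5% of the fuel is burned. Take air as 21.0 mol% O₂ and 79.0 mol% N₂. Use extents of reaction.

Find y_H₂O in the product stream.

Stoichiometric O₂ = 3 × 86 = 258 kmol/h; O₂ fed = 258 × 1.078 = 278.1 kmol/h.
N₂ fed = 278.1 × 79/21 = 1046 kmol/h.
Fuel reacted = 0.955 × 86 → ξ = 82.13 kmol/h.
Outlet (n = n₀ + ν ξ):
  C₂H₄: 86 − 1(82.13) = 3.87
  O₂: 278.1 − 3(82.13) = 31.73
  N₂: 1046 (inert)
  CO₂: 0 + 2(82.13) = 164.3
  H₂O: 0 + 2(82.13) = 164.3
Total out = 1410 kmol/h; y_H₂O = 164.3 / 1410 = 0.1165.

0.116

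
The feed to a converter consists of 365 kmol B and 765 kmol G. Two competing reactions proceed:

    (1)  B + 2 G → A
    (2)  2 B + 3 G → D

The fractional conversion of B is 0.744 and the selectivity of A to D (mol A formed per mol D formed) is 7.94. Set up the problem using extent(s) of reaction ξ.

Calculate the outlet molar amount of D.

27.3 kmol

Conversion of B: B consumed = 0.744 × 365 = 271.6 kmol = 1ξ₁ + 2ξ₂.
Selectivity: 1ξ₁ / (1ξ₂) = 7.94 → ξ₁ = 7.94 ξ₂.
Substitute: (1·7.94 + 2) ξ₂ = 271.6 → ξ₂ = 27.32 kmol, ξ₁ = 216.9 kmol.
Outlet amounts (n = n₀ + Σ ν·ξ):
  B: 365 − 1(216.9) − 2(27.32) = 93.44
  G: 765 − 2(216.9) − 3(27.32) = 249.2
  A: 0 + 1(216.9) = 216.9
  D: 0 + 1(27.32) = 27.32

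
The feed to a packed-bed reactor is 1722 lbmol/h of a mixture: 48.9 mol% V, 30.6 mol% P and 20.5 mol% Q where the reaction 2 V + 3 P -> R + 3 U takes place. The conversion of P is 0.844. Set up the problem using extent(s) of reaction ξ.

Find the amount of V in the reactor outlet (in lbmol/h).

P reacted = 0.844 × 526.9 = 444.7 lbmol/h; ν_P = −3, so ξ = 444.7/3 = 148.2 lbmol/h.
Outlet amounts (n = n₀ + ν ξ):
  V: 842.1 − 2(148.2) = 545.6
  P: 526.9 − 3(148.2) = 82.2
  R: 0 + 1(148.2) = 148.2
  U: 0 + 3(148.2) = 444.7
  Q: 353 (inert)

546 lbmol/h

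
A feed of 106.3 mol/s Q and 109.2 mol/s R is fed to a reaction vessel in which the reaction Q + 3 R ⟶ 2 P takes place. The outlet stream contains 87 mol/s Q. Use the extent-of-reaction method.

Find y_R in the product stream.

0.29

For Q: n = n₀ − 1ξ → 87 = 106.3 − 1ξ, giving ξ = 19.3 mol/s.
Outlet amounts (n = n₀ + ν ξ):
  Q: 106.3 − 1(19.3) = 87
  R: 109.2 − 3(19.3) = 51.3
  P: 0 + 2(19.3) = 38.6
Total out = 176.9 mol/s; y_R = 51.3 / 176.9 = 0.29.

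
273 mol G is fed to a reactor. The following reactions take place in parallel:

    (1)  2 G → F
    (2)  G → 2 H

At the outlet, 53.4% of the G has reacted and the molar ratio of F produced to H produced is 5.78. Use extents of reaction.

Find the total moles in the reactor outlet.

209 mol

Conversion of G: G consumed = 0.534 × 273 = 145.8 mol = 2ξ₁ + 1ξ₂.
Selectivity: 1ξ₁ / (2ξ₂) = 5.78 → ξ₁ = 11.56 ξ₂.
Substitute: (2·11.56 + 1) ξ₂ = 145.8 → ξ₂ = 6.044 mol, ξ₁ = 69.87 mol.
Outlet amounts (n = n₀ + Σ ν·ξ):
  G: 273 − 2(69.87) − 1(6.044) = 127.2
  F: 0 + 1(69.87) = 69.87
  H: 0 + 2(6.044) = 12.09
Total out = 127.2 + 69.87 + 12.09 = 209.2 mol.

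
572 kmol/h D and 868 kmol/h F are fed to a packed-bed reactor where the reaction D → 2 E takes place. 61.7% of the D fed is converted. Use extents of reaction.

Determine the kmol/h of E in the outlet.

706 kmol/h

D reacted = 0.617 × 572 = 352.9 kmol/h; ν_D = −1, so ξ = 352.9/1 = 352.9 kmol/h.
Outlet amounts (n = n₀ + ν ξ):
  D: 572 − 1(352.9) = 219.1
  E: 0 + 2(352.9) = 705.8
  F: 868 (inert)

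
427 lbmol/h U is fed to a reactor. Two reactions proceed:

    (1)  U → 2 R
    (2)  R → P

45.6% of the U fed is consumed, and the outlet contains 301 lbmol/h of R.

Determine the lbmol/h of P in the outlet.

88.4 lbmol/h

Conversion of U: U consumed = 1ξ₁ = 0.456 × 427 → ξ₁ = 194.7 lbmol/h.
R balance: n_R = 0 + 2ξ₁ − 1ξ₂ = 301 → ξ₂ = (2·194.7 − 301)/1 = 88.42 lbmol/h.
Outlet amounts (n = n₀ + Σ ν·ξ):
  U: 427 − 1(194.7) = 232.3
  R: 0 + 2(194.7) − 1(88.42) = 301
  P: 0 + 1(88.42) = 88.42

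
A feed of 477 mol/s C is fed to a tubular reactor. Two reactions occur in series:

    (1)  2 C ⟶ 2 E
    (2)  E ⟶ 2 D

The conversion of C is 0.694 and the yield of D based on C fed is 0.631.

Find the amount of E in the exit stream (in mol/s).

Conversion of C: C consumed = 2ξ₁ = 0.694 × 477 → ξ₁ = 165.5 mol/s.
Yield of D: 2ξ₂ / 477 = 0.631 → ξ₂ = 150.5 mol/s.
Outlet amounts (n = n₀ + Σ ν·ξ):
  C: 477 − 2(165.5) = 146
  E: 0 + 2(165.5) − 1(150.5) = 180.5
  D: 0 + 2(150.5) = 301

181 mol/s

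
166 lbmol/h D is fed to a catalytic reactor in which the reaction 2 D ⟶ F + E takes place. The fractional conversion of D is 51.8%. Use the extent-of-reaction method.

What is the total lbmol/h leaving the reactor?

166 lbmol/h

D reacted = 0.518 × 166 = 85.99 lbmol/h; ν_D = −2, so ξ = 85.99/2 = 42.99 lbmol/h.
Outlet amounts (n = n₀ + ν ξ):
  D: 166 − 2(42.99) = 80.01
  F: 0 + 1(42.99) = 42.99
  E: 0 + 1(42.99) = 42.99
Total out = 80.01 + 42.99 + 42.99 = 166 lbmol/h.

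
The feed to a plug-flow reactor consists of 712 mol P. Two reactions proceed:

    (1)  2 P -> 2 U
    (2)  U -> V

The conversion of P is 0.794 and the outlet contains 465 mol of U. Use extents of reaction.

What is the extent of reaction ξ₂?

ξ₂ = 100 mol

Conversion of P: P consumed = 2ξ₁ = 0.794 × 712 → ξ₁ = 282.7 mol.
U balance: n_U = 0 + 2ξ₁ − 1ξ₂ = 465 → ξ₂ = (2·282.7 − 465)/1 = 100.3 mol.
Outlet amounts (n = n₀ + Σ ν·ξ):
  P: 712 − 2(282.7) = 146.7
  U: 0 + 2(282.7) − 1(100.3) = 465
  V: 0 + 1(100.3) = 100.3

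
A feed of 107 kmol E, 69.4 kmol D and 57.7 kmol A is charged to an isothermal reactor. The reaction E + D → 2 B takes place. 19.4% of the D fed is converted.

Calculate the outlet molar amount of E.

93.5 kmol

D reacted = 0.194 × 69.4 = 13.46 kmol; ν_D = −1, so ξ = 13.46/1 = 13.46 kmol.
Outlet amounts (n = n₀ + ν ξ):
  E: 107 − 1(13.46) = 93.54
  D: 69.4 − 1(13.46) = 55.94
  B: 0 + 2(13.46) = 26.93
  A: 57.7 (inert)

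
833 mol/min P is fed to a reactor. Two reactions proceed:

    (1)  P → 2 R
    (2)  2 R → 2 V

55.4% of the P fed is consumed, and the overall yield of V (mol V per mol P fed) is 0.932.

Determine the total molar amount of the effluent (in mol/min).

Conversion of P: P consumed = 1ξ₁ = 0.554 × 833 → ξ₁ = 461.5 mol/min.
Yield of V: 2ξ₂ / 833 = 0.932 → ξ₂ = 388.2 mol/min.
Outlet amounts (n = n₀ + Σ ν·ξ):
  P: 833 − 1(461.5) = 371.5
  R: 0 + 2(461.5) − 2(388.2) = 146.6
  V: 0 + 2(388.2) = 776.4
Total out = 371.5 + 146.6 + 776.4 = 1294 mol/min.

1290 mol/min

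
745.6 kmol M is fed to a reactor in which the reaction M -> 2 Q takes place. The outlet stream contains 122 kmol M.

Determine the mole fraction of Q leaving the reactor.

0.911

For M: n = n₀ − 1ξ → 122 = 745.6 − 1ξ, giving ξ = 623.6 kmol.
Outlet amounts (n = n₀ + ν ξ):
  M: 745.6 − 1(623.6) = 122
  Q: 0 + 2(623.6) = 1247
Total out = 1369 kmol; y_Q = 1247 / 1369 = 0.9109.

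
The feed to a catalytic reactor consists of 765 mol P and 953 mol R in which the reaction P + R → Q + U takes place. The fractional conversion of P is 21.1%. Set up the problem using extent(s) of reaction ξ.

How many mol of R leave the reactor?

792 mol

P reacted = 0.211 × 765 = 161.4 mol; ν_P = −1, so ξ = 161.4/1 = 161.4 mol.
Outlet amounts (n = n₀ + ν ξ):
  P: 765 − 1(161.4) = 603.6
  R: 953 − 1(161.4) = 791.6
  Q: 0 + 1(161.4) = 161.4
  U: 0 + 1(161.4) = 161.4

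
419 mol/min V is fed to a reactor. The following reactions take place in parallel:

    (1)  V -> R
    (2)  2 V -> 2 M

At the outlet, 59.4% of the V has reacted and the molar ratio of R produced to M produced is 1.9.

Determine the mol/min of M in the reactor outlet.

Conversion of V: V consumed = 0.594 × 419 = 248.9 mol/min = 1ξ₁ + 2ξ₂.
Selectivity: 1ξ₁ / (2ξ₂) = 1.9 → ξ₁ = 3.8 ξ₂.
Substitute: (1·3.8 + 2) ξ₂ = 248.9 → ξ₂ = 42.91 mol/min, ξ₁ = 163.1 mol/min.
Outlet amounts (n = n₀ + Σ ν·ξ):
  V: 419 − 1(163.1) − 2(42.91) = 170.1
  R: 0 + 1(163.1) = 163.1
  M: 0 + 2(42.91) = 85.82

85.8 mol/min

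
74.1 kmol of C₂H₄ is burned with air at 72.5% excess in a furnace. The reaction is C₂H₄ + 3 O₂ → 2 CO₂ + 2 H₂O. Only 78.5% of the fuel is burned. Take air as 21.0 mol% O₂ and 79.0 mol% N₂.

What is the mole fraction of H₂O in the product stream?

0.0612

Stoichiometric O₂ = 3 × 74.1 = 222.3 kmol; O₂ fed = 222.3 × 1.725 = 383.5 kmol.
N₂ fed = 383.5 × 79/21 = 1443 kmol.
Fuel reacted = 0.785 × 74.1 → ξ = 58.17 kmol.
Outlet (n = n₀ + ν ξ):
  C₂H₄: 74.1 − 1(58.17) = 15.93
  O₂: 383.5 − 3(58.17) = 209
  N₂: 1443 (inert)
  CO₂: 0 + 2(58.17) = 116.3
  H₂O: 0 + 2(58.17) = 116.3
Total out = 1900 kmol; y_H₂O = 116.3 / 1900 = 0.06123.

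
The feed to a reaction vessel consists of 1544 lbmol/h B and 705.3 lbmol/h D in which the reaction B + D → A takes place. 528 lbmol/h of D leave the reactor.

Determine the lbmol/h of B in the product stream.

For D: n = n₀ − 1ξ → 528 = 705.3 − 1ξ, giving ξ = 177.3 lbmol/h.
Outlet amounts (n = n₀ + ν ξ):
  B: 1544 − 1(177.3) = 1367
  D: 705.3 − 1(177.3) = 528
  A: 0 + 1(177.3) = 177.3

1370 lbmol/h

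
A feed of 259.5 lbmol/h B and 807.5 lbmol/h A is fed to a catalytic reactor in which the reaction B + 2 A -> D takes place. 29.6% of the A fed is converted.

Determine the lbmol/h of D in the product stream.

A reacted = 0.296 × 807.5 = 239 lbmol/h; ν_A = −2, so ξ = 239/2 = 119.5 lbmol/h.
Outlet amounts (n = n₀ + ν ξ):
  B: 259.5 − 1(119.5) = 140
  A: 807.5 − 2(119.5) = 568.5
  D: 0 + 1(119.5) = 119.5

120 lbmol/h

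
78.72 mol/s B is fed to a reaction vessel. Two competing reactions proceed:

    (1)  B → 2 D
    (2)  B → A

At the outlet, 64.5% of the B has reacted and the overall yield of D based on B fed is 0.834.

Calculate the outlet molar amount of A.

Yield of D: 2ξ₁ / 78.72 = 0.834 → ξ₁ = 32.83 mol/s.
Conversion of B: 1ξ₁ + 1ξ₂ = 0.645 × 78.72 = 50.77 → ξ₂ = 17.95 mol/s.
Outlet amounts (n = n₀ + Σ ν·ξ):
  B: 78.72 − 1(32.83) − 1(17.95) = 27.95
  D: 0 + 2(32.83) = 65.65
  A: 0 + 1(17.95) = 17.95

17.9 mol/s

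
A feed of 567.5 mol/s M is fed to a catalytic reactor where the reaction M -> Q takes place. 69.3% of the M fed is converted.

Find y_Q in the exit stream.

M reacted = 0.693 × 567.5 = 393.3 mol/s; ν_M = −1, so ξ = 393.3/1 = 393.3 mol/s.
Outlet amounts (n = n₀ + ν ξ):
  M: 567.5 − 1(393.3) = 174.2
  Q: 0 + 1(393.3) = 393.3
Total out = 567.5 mol/s; y_Q = 393.3 / 567.5 = 0.693.

0.693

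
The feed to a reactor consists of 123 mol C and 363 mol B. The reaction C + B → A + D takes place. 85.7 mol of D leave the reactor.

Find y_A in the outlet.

0.176

For D: n = n₀ + 1ξ → 85.7 = 0 + 1ξ, giving ξ = 85.7 mol.
Outlet amounts (n = n₀ + ν ξ):
  C: 123 − 1(85.7) = 37.3
  B: 363 − 1(85.7) = 277.3
  A: 0 + 1(85.7) = 85.7
  D: 0 + 1(85.7) = 85.7
Total out = 486 mol; y_A = 85.7 / 486 = 0.1763.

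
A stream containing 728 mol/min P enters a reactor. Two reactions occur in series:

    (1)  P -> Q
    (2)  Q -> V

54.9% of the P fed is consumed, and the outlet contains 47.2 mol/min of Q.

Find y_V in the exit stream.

0.484

Conversion of P: P consumed = 1ξ₁ = 0.549 × 728 → ξ₁ = 399.7 mol/min.
Q balance: n_Q = 0 + 1ξ₁ − 1ξ₂ = 47.2 → ξ₂ = (1·399.7 − 47.2)/1 = 352.5 mol/min.
Outlet amounts (n = n₀ + Σ ν·ξ):
  P: 728 − 1(399.7) = 328.3
  Q: 0 + 1(399.7) − 1(352.5) = 47.2
  V: 0 + 1(352.5) = 352.5
Total out = 728 mol/min; y_V = 352.5 / 728 = 0.4842.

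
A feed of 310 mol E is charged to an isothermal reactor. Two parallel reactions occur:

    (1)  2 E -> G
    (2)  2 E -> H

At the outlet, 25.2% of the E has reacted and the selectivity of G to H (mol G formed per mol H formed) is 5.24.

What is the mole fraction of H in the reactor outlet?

0.0231

Conversion of E: E consumed = 0.252 × 310 = 78.12 mol = 2ξ₁ + 2ξ₂.
Selectivity: 1ξ₁ / (1ξ₂) = 5.24 → ξ₁ = 5.24 ξ₂.
Substitute: (2·5.24 + 2) ξ₂ = 78.12 → ξ₂ = 6.26 mol, ξ₁ = 32.8 mol.
Outlet amounts (n = n₀ + Σ ν·ξ):
  E: 310 − 2(32.8) − 2(6.26) = 231.9
  G: 0 + 1(32.8) = 32.8
  H: 0 + 1(6.26) = 6.26
Total out = 270.9 mol; y_H = 6.26 / 270.9 = 0.0231.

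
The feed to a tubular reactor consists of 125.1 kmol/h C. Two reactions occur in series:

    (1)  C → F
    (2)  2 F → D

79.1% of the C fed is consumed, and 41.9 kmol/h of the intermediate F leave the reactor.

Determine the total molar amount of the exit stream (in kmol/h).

Conversion of C: C consumed = 1ξ₁ = 0.791 × 125.1 → ξ₁ = 98.95 kmol/h.
F balance: n_F = 0 + 1ξ₁ − 2ξ₂ = 41.9 → ξ₂ = (1·98.95 − 41.9)/2 = 28.53 kmol/h.
Outlet amounts (n = n₀ + Σ ν·ξ):
  C: 125.1 − 1(98.95) = 26.15
  F: 0 + 1(98.95) − 2(28.53) = 41.9
  D: 0 + 1(28.53) = 28.53
Total out = 26.15 + 41.9 + 28.53 = 96.57 kmol/h.

96.6 kmol/h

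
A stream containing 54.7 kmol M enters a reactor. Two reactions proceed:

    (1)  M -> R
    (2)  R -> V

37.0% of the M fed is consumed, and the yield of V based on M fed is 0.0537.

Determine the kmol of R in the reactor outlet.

17.3 kmol

Conversion of M: M consumed = 1ξ₁ = 0.37 × 54.7 → ξ₁ = 20.24 kmol.
Yield of V: 1ξ₂ / 54.7 = 0.0537 → ξ₂ = 2.937 kmol.
Outlet amounts (n = n₀ + Σ ν·ξ):
  M: 54.7 − 1(20.24) = 34.46
  R: 0 + 1(20.24) − 1(2.937) = 17.3
  V: 0 + 1(2.937) = 2.937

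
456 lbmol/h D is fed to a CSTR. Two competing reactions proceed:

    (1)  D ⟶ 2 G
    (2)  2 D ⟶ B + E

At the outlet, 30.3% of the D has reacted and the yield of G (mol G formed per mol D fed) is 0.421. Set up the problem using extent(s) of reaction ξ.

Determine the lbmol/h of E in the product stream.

Yield of G: 2ξ₁ / 456 = 0.421 → ξ₁ = 95.99 lbmol/h.
Conversion of D: 1ξ₁ + 2ξ₂ = 0.303 × 456 = 138.2 → ξ₂ = 21.09 lbmol/h.
Outlet amounts (n = n₀ + Σ ν·ξ):
  D: 456 − 1(95.99) − 2(21.09) = 317.8
  G: 0 + 2(95.99) = 192
  B: 0 + 1(21.09) = 21.09
  E: 0 + 1(21.09) = 21.09

21.1 lbmol/h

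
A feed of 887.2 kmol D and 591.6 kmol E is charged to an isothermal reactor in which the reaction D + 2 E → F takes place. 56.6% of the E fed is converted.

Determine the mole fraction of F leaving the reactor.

E reacted = 0.566 × 591.6 = 334.8 kmol; ν_E = −2, so ξ = 334.8/2 = 167.4 kmol.
Outlet amounts (n = n₀ + ν ξ):
  D: 887.2 − 1(167.4) = 719.8
  E: 591.6 − 2(167.4) = 256.8
  F: 0 + 1(167.4) = 167.4
Total out = 1144 kmol; y_F = 167.4 / 1144 = 0.1464.

0.146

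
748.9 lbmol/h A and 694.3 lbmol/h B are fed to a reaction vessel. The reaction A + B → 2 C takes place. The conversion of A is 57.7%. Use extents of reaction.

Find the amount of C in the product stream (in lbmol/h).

864 lbmol/h

A reacted = 0.577 × 748.9 = 432.1 lbmol/h; ν_A = −1, so ξ = 432.1/1 = 432.1 lbmol/h.
Outlet amounts (n = n₀ + ν ξ):
  A: 748.9 − 1(432.1) = 316.8
  B: 694.3 − 1(432.1) = 262.2
  C: 0 + 2(432.1) = 864.2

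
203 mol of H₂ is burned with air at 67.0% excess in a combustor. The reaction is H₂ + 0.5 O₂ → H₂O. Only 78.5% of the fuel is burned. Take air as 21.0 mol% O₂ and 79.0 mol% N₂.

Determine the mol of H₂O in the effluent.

Stoichiometric O₂ = 0.5 × 203 = 101.5 mol; O₂ fed = 101.5 × 1.670 = 169.5 mol.
N₂ fed = 169.5 × 79/21 = 637.7 mol.
Fuel reacted = 0.785 × 203 → ξ = 159.4 mol.
Outlet (n = n₀ + ν ξ):
  H₂: 203 − 1(159.4) = 43.64
  O₂: 169.5 − 0.5(159.4) = 89.83
  N₂: 637.7 (inert)
  H₂O: 0 + 1(159.4) = 159.4

159 mol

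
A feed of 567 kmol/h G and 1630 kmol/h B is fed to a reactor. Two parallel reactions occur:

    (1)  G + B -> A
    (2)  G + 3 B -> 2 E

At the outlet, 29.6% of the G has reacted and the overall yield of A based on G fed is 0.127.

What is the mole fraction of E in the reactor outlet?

0.0991

Yield of A: 1ξ₁ / 567 = 0.127 → ξ₁ = 72.01 kmol/h.
Conversion of G: 1ξ₁ + 1ξ₂ = 0.296 × 567 = 167.8 → ξ₂ = 95.82 kmol/h.
Outlet amounts (n = n₀ + Σ ν·ξ):
  G: 567 − 1(72.01) − 1(95.82) = 399.2
  B: 1630 − 1(72.01) − 3(95.82) = 1271
  A: 0 + 1(72.01) = 72.01
  E: 0 + 2(95.82) = 191.6
Total out = 1933 kmol/h; y_E = 191.6 / 1933 = 0.09913.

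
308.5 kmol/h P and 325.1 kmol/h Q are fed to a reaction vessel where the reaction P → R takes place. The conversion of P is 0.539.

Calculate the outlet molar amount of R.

166 kmol/h

P reacted = 0.539 × 308.5 = 166.3 kmol/h; ν_P = −1, so ξ = 166.3/1 = 166.3 kmol/h.
Outlet amounts (n = n₀ + ν ξ):
  P: 308.5 − 1(166.3) = 142.2
  R: 0 + 1(166.3) = 166.3
  Q: 325.1 (inert)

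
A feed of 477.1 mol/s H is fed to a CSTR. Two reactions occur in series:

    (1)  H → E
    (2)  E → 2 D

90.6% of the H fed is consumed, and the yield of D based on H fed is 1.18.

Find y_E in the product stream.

0.199

Conversion of H: H consumed = 1ξ₁ = 0.906 × 477.1 → ξ₁ = 432.3 mol/s.
Yield of D: 2ξ₂ / 477.1 = 1.18 → ξ₂ = 281.5 mol/s.
Outlet amounts (n = n₀ + Σ ν·ξ):
  H: 477.1 − 1(432.3) = 44.85
  E: 0 + 1(432.3) − 1(281.5) = 150.8
  D: 0 + 2(281.5) = 563
Total out = 758.6 mol/s; y_E = 150.8 / 758.6 = 0.1987.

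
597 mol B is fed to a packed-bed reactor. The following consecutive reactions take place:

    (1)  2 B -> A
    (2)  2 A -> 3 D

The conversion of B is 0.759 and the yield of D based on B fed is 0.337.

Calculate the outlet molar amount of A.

92.4 mol

Conversion of B: B consumed = 2ξ₁ = 0.759 × 597 → ξ₁ = 226.6 mol.
Yield of D: 3ξ₂ / 597 = 0.337 → ξ₂ = 67.06 mol.
Outlet amounts (n = n₀ + Σ ν·ξ):
  B: 597 − 2(226.6) = 143.9
  A: 0 + 1(226.6) − 2(67.06) = 92.44
  D: 0 + 3(67.06) = 201.2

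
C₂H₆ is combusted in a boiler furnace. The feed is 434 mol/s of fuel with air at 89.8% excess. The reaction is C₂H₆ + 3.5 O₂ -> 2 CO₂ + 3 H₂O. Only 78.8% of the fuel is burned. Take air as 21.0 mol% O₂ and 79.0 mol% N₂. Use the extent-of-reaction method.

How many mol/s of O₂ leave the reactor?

Stoichiometric O₂ = 3.5 × 434 = 1519 mol/s; O₂ fed = 1519 × 1.898 = 2883 mol/s.
N₂ fed = 2883 × 79/21 = 10850 mol/s.
Fuel reacted = 0.788 × 434 → ξ = 342 mol/s.
Outlet (n = n₀ + ν ξ):
  C₂H₆: 434 − 1(342) = 92.01
  O₂: 2883 − 3.5(342) = 1686
  N₂: 10850 (inert)
  CO₂: 0 + 2(342) = 684
  H₂O: 0 + 3(342) = 1026

1690 mol/s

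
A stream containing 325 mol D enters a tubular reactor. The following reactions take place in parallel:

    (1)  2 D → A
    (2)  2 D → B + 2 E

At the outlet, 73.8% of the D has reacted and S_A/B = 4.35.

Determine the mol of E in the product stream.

Conversion of D: D consumed = 0.738 × 325 = 239.8 mol = 2ξ₁ + 2ξ₂.
Selectivity: 1ξ₁ / (1ξ₂) = 4.35 → ξ₁ = 4.35 ξ₂.
Substitute: (2·4.35 + 2) ξ₂ = 239.8 → ξ₂ = 22.42 mol, ξ₁ = 97.51 mol.
Outlet amounts (n = n₀ + Σ ν·ξ):
  D: 325 − 2(97.51) − 2(22.42) = 85.15
  A: 0 + 1(97.51) = 97.51
  B: 0 + 1(22.42) = 22.42
  E: 0 + 2(22.42) = 44.83

44.8 mol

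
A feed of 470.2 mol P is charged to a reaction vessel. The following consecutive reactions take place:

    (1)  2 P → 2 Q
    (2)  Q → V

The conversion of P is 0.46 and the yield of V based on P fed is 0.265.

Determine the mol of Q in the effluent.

Conversion of P: P consumed = 2ξ₁ = 0.46 × 470.2 → ξ₁ = 108.1 mol.
Yield of V: 1ξ₂ / 470.2 = 0.265 → ξ₂ = 124.6 mol.
Outlet amounts (n = n₀ + Σ ν·ξ):
  P: 470.2 − 2(108.1) = 253.9
  Q: 0 + 2(108.1) − 1(124.6) = 91.69
  V: 0 + 1(124.6) = 124.6

91.7 mol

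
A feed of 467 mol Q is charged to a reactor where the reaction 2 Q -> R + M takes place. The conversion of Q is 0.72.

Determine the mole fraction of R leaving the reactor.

Q reacted = 0.72 × 467 = 336.2 mol; ν_Q = −2, so ξ = 336.2/2 = 168.1 mol.
Outlet amounts (n = n₀ + ν ξ):
  Q: 467 − 2(168.1) = 130.8
  R: 0 + 1(168.1) = 168.1
  M: 0 + 1(168.1) = 168.1
Total out = 467 mol; y_R = 168.1 / 467 = 0.36.

0.36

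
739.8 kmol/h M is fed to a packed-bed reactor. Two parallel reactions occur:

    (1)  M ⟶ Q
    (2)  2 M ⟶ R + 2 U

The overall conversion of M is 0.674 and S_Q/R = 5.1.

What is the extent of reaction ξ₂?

ξ₂ = 70.2 kmol/h

Conversion of M: M consumed = 0.674 × 739.8 = 498.6 kmol/h = 1ξ₁ + 2ξ₂.
Selectivity: 1ξ₁ / (1ξ₂) = 5.1 → ξ₁ = 5.1 ξ₂.
Substitute: (1·5.1 + 2) ξ₂ = 498.6 → ξ₂ = 70.23 kmol/h, ξ₁ = 358.2 kmol/h.
Outlet amounts (n = n₀ + Σ ν·ξ):
  M: 739.8 − 1(358.2) − 2(70.23) = 241.2
  Q: 0 + 1(358.2) = 358.2
  R: 0 + 1(70.23) = 70.23
  U: 0 + 2(70.23) = 140.5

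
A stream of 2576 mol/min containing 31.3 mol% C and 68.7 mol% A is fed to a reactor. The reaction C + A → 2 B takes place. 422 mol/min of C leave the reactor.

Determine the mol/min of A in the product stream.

For C: n = n₀ − 1ξ → 422 = 806.3 − 1ξ, giving ξ = 384.3 mol/min.
Outlet amounts (n = n₀ + ν ξ):
  C: 806.3 − 1(384.3) = 422
  A: 1770 − 1(384.3) = 1385
  B: 0 + 2(384.3) = 768.6

1390 mol/min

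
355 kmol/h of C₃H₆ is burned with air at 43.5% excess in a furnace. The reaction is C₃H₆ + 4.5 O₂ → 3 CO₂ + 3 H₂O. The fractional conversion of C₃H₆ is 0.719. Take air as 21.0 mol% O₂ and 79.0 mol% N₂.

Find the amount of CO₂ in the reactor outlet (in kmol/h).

Stoichiometric O₂ = 4.5 × 355 = 1598 kmol/h; O₂ fed = 1598 × 1.435 = 2292 kmol/h.
N₂ fed = 2292 × 79/21 = 8624 kmol/h.
Fuel reacted = 0.719 × 355 → ξ = 255.2 kmol/h.
Outlet (n = n₀ + ν ξ):
  C₃H₆: 355 − 1(255.2) = 99.76
  O₂: 2292 − 4.5(255.2) = 1144
  N₂: 8624 (inert)
  CO₂: 0 + 3(255.2) = 765.7
  H₂O: 0 + 3(255.2) = 765.7

766 kmol/h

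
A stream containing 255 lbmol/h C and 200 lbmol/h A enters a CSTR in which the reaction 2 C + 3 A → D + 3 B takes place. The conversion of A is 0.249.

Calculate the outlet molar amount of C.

A reacted = 0.249 × 200 = 49.8 lbmol/h; ν_A = −3, so ξ = 49.8/3 = 16.6 lbmol/h.
Outlet amounts (n = n₀ + ν ξ):
  C: 255 − 2(16.6) = 221.8
  A: 200 − 3(16.6) = 150.2
  D: 0 + 1(16.6) = 16.6
  B: 0 + 3(16.6) = 49.8

222 lbmol/h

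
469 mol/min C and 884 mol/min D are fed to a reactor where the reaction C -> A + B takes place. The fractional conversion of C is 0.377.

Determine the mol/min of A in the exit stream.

C reacted = 0.377 × 469 = 176.8 mol/min; ν_C = −1, so ξ = 176.8/1 = 176.8 mol/min.
Outlet amounts (n = n₀ + ν ξ):
  C: 469 − 1(176.8) = 292.2
  A: 0 + 1(176.8) = 176.8
  B: 0 + 1(176.8) = 176.8
  D: 884 (inert)

177 mol/min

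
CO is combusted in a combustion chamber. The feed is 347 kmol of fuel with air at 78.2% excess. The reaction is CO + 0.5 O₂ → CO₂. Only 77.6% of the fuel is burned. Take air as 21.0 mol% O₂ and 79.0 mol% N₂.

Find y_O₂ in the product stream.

Stoichiometric O₂ = 0.5 × 347 = 173.5 kmol; O₂ fed = 173.5 × 1.782 = 309.2 kmol.
N₂ fed = 309.2 × 79/21 = 1163 kmol.
Fuel reacted = 0.776 × 347 → ξ = 269.3 kmol.
Outlet (n = n₀ + ν ξ):
  CO: 347 − 1(269.3) = 77.73
  O₂: 309.2 − 0.5(269.3) = 174.5
  N₂: 1163 (inert)
  CO₂: 0 + 1(269.3) = 269.3
Total out = 1685 kmol; y_O₂ = 174.5 / 1685 = 0.1036.

0.104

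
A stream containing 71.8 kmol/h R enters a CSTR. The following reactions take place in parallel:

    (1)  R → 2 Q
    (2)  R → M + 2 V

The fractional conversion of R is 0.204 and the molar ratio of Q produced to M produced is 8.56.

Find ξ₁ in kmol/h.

Conversion of R: R consumed = 0.204 × 71.8 = 14.65 kmol/h = 1ξ₁ + 1ξ₂.
Selectivity: 2ξ₁ / (1ξ₂) = 8.56 → ξ₁ = 4.28 ξ₂.
Substitute: (1·4.28 + 1) ξ₂ = 14.65 → ξ₂ = 2.774 kmol/h, ξ₁ = 11.87 kmol/h.
Outlet amounts (n = n₀ + Σ ν·ξ):
  R: 71.8 − 1(11.87) − 1(2.774) = 57.15
  Q: 0 + 2(11.87) = 23.75
  M: 0 + 1(2.774) = 2.774
  V: 0 + 2(2.774) = 5.548

ξ₁ = 11.9 kmol/h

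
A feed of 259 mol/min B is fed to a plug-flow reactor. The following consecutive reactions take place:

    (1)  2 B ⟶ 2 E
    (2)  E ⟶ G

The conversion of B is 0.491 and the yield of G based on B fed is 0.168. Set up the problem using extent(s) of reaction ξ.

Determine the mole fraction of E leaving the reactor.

0.323

Conversion of B: B consumed = 2ξ₁ = 0.491 × 259 → ξ₁ = 63.58 mol/min.
Yield of G: 1ξ₂ / 259 = 0.168 → ξ₂ = 43.51 mol/min.
Outlet amounts (n = n₀ + Σ ν·ξ):
  B: 259 − 2(63.58) = 131.8
  E: 0 + 2(63.58) − 1(43.51) = 83.66
  G: 0 + 1(43.51) = 43.51
Total out = 259 mol/min; y_E = 83.66 / 259 = 0.323.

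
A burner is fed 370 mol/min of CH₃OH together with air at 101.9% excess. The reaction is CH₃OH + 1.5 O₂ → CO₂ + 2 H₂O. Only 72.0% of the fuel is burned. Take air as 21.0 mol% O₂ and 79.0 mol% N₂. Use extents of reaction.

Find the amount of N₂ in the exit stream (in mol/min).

Stoichiometric O₂ = 1.5 × 370 = 555 mol/min; O₂ fed = 555 × 2.019 = 1121 mol/min.
N₂ fed = 1121 × 79/21 = 4215 mol/min.
Fuel reacted = 0.72 × 370 → ξ = 266.4 mol/min.
Outlet (n = n₀ + ν ξ):
  CH₃OH: 370 − 1(266.4) = 103.6
  O₂: 1121 − 1.5(266.4) = 720.9
  N₂: 4215 (inert)
  CO₂: 0 + 1(266.4) = 266.4
  H₂O: 0 + 2(266.4) = 532.8

4220 mol/min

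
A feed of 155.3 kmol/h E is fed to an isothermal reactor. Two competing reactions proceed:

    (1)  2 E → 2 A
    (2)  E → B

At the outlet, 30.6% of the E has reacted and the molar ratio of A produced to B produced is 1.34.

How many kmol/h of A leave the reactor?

Conversion of E: E consumed = 0.306 × 155.3 = 47.52 kmol/h = 2ξ₁ + 1ξ₂.
Selectivity: 2ξ₁ / (1ξ₂) = 1.34 → ξ₁ = 0.67 ξ₂.
Substitute: (2·0.67 + 1) ξ₂ = 47.52 → ξ₂ = 20.31 kmol/h, ξ₁ = 13.61 kmol/h.
Outlet amounts (n = n₀ + Σ ν·ξ):
  E: 155.3 − 2(13.61) − 1(20.31) = 107.8
  A: 0 + 2(13.61) = 27.21
  B: 0 + 1(20.31) = 20.31

27.2 kmol/h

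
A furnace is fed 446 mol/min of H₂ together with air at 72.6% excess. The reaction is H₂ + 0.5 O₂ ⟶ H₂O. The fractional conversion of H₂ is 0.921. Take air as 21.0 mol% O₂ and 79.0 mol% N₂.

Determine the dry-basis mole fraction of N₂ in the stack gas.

0.871

Stoichiometric O₂ = 0.5 × 446 = 223 mol/min; O₂ fed = 223 × 1.726 = 384.9 mol/min.
N₂ fed = 384.9 × 79/21 = 1448 mol/min.
Fuel reacted = 0.921 × 446 → ξ = 410.8 mol/min.
Outlet (n = n₀ + ν ξ):
  H₂: 446 − 1(410.8) = 35.23
  O₂: 384.9 − 0.5(410.8) = 179.5
  N₂: 1448 (inert)
  H₂O: 0 + 1(410.8) = 410.8
Dry total = 1663 mol/min; y_N₂ (dry) = 1448 / 1663 = 0.8708.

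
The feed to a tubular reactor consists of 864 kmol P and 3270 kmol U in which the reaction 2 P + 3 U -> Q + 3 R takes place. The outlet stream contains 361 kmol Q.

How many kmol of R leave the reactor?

For Q: n = n₀ + 1ξ → 361 = 0 + 1ξ, giving ξ = 361 kmol.
Outlet amounts (n = n₀ + ν ξ):
  P: 864 − 2(361) = 142
  U: 3270 − 3(361) = 2187
  Q: 0 + 1(361) = 361
  R: 0 + 3(361) = 1083

1080 kmol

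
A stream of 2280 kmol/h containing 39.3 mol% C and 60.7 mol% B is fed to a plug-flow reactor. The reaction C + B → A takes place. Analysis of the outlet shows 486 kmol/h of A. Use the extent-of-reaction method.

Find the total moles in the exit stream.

1790 kmol/h

For A: n = n₀ + 1ξ → 486 = 0 + 1ξ, giving ξ = 486 kmol/h.
Outlet amounts (n = n₀ + ν ξ):
  C: 896 − 1(486) = 410
  B: 1384 − 1(486) = 898
  A: 0 + 1(486) = 486
Total out = 410 + 898 + 486 = 1794 kmol/h.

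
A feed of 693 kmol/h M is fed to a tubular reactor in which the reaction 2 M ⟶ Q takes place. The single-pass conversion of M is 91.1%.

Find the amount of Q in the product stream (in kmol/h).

M reacted = 0.911 × 693 = 631.3 kmol/h; ν_M = −2, so ξ = 631.3/2 = 315.7 kmol/h.
Outlet amounts (n = n₀ + ν ξ):
  M: 693 − 2(315.7) = 61.68
  Q: 0 + 1(315.7) = 315.7

316 kmol/h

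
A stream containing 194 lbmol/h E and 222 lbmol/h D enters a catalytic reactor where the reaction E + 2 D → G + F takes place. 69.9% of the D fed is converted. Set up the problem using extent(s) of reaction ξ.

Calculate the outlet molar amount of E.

D reacted = 0.699 × 222 = 155.2 lbmol/h; ν_D = −2, so ξ = 155.2/2 = 77.59 lbmol/h.
Outlet amounts (n = n₀ + ν ξ):
  E: 194 − 1(77.59) = 116.4
  D: 222 − 2(77.59) = 66.82
  G: 0 + 1(77.59) = 77.59
  F: 0 + 1(77.59) = 77.59

116 lbmol/h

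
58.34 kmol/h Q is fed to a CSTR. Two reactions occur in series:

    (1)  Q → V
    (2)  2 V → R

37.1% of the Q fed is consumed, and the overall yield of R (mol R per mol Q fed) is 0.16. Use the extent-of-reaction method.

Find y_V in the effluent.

0.0607

Conversion of Q: Q consumed = 1ξ₁ = 0.371 × 58.34 → ξ₁ = 21.64 kmol/h.
Yield of R: 1ξ₂ / 58.34 = 0.16 → ξ₂ = 9.334 kmol/h.
Outlet amounts (n = n₀ + Σ ν·ξ):
  Q: 58.34 − 1(21.64) = 36.7
  V: 0 + 1(21.64) − 2(9.334) = 2.975
  R: 0 + 1(9.334) = 9.334
Total out = 49.01 kmol/h; y_V = 2.975 / 49.01 = 0.06071.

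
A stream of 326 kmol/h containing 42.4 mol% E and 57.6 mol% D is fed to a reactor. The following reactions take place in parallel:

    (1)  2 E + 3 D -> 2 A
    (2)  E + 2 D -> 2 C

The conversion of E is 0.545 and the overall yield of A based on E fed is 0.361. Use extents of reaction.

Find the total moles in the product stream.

Yield of A: 2ξ₁ / 138.2 = 0.361 → ξ₁ = 24.95 kmol/h.
Conversion of E: 2ξ₁ + 1ξ₂ = 0.545 × 138.2 = 75.33 → ξ₂ = 25.43 kmol/h.
Outlet amounts (n = n₀ + Σ ν·ξ):
  E: 138.2 − 2(24.95) − 1(25.43) = 62.89
  D: 187.8 − 3(24.95) − 2(25.43) = 62.06
  A: 0 + 2(24.95) = 49.9
  C: 0 + 2(25.43) = 50.87
Total out = 62.89 + 62.06 + 49.9 + 50.87 = 225.7 kmol/h.

226 kmol/h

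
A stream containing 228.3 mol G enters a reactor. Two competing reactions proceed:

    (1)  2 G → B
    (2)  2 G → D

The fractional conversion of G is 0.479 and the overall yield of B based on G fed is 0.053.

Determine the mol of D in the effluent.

42.6 mol

Yield of B: 1ξ₁ / 228.3 = 0.053 → ξ₁ = 12.1 mol.
Conversion of G: 2ξ₁ + 2ξ₂ = 0.479 × 228.3 = 109.4 → ξ₂ = 42.58 mol.
Outlet amounts (n = n₀ + Σ ν·ξ):
  G: 228.3 − 2(12.1) − 2(42.58) = 118.9
  B: 0 + 1(12.1) = 12.1
  D: 0 + 1(42.58) = 42.58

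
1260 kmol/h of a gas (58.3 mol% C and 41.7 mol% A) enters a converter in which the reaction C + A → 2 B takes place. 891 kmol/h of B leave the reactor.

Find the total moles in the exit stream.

1260 kmol/h

For B: n = n₀ + 2ξ → 891 = 0 + 2ξ, giving ξ = 445.5 kmol/h.
Outlet amounts (n = n₀ + ν ξ):
  C: 734.6 − 1(445.5) = 289.1
  A: 525.4 − 1(445.5) = 79.92
  B: 0 + 2(445.5) = 891
Total out = 289.1 + 79.92 + 891 = 1260 kmol/h.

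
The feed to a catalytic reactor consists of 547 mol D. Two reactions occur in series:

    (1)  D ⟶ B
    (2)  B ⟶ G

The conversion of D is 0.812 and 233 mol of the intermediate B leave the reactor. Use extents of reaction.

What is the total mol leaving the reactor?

Conversion of D: D consumed = 1ξ₁ = 0.812 × 547 → ξ₁ = 444.2 mol.
B balance: n_B = 0 + 1ξ₁ − 1ξ₂ = 233 → ξ₂ = (1·444.2 − 233)/1 = 211.2 mol.
Outlet amounts (n = n₀ + Σ ν·ξ):
  D: 547 − 1(444.2) = 102.8
  B: 0 + 1(444.2) − 1(211.2) = 233
  G: 0 + 1(211.2) = 211.2
Total out = 102.8 + 233 + 211.2 = 547 mol.

547 mol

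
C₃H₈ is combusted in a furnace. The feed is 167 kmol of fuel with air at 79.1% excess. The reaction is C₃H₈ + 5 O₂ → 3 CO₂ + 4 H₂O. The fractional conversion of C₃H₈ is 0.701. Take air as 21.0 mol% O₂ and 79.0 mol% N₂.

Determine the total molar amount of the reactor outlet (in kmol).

7410 kmol

Stoichiometric O₂ = 5 × 167 = 835 kmol; O₂ fed = 835 × 1.791 = 1495 kmol.
N₂ fed = 1495 × 79/21 = 5626 kmol.
Fuel reacted = 0.701 × 167 → ξ = 117.1 kmol.
Outlet (n = n₀ + ν ξ):
  C₃H₈: 167 − 1(117.1) = 49.93
  O₂: 1495 − 5(117.1) = 910.1
  N₂: 5626 (inert)
  CO₂: 0 + 3(117.1) = 351.2
  H₂O: 0 + 4(117.1) = 468.3
Total out = 49.93 + 910.1 + 5626 + 351.2 + 468.3 = 7405 kmol.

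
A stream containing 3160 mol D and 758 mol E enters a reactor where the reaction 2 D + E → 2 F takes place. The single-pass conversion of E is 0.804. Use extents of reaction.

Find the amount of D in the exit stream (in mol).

1940 mol

E reacted = 0.804 × 758 = 609.4 mol; ν_E = −1, so ξ = 609.4/1 = 609.4 mol.
Outlet amounts (n = n₀ + ν ξ):
  D: 3160 − 2(609.4) = 1941
  E: 758 − 1(609.4) = 148.6
  F: 0 + 2(609.4) = 1219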